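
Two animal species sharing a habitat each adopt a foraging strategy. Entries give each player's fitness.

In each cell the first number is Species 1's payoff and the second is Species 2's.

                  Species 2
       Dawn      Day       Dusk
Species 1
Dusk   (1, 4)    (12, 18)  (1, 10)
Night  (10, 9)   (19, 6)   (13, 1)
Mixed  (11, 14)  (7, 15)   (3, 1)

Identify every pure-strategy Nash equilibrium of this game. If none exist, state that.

Species 1 against Dawn: payoffs 1, 10, 11 → best response Mixed.
Species 1 against Day: payoffs 12, 19, 7 → best response Night.
Species 1 against Dusk: payoffs 1, 13, 3 → best response Night.
Species 2 against Dusk: payoffs 4, 18, 10 → best response Day.
Species 2 against Night: payoffs 9, 6, 1 → best response Dawn.
Species 2 against Mixed: payoffs 14, 15, 1 → best response Day.
No profile is a mutual best response for all players.

There is no pure-strategy Nash equilibrium.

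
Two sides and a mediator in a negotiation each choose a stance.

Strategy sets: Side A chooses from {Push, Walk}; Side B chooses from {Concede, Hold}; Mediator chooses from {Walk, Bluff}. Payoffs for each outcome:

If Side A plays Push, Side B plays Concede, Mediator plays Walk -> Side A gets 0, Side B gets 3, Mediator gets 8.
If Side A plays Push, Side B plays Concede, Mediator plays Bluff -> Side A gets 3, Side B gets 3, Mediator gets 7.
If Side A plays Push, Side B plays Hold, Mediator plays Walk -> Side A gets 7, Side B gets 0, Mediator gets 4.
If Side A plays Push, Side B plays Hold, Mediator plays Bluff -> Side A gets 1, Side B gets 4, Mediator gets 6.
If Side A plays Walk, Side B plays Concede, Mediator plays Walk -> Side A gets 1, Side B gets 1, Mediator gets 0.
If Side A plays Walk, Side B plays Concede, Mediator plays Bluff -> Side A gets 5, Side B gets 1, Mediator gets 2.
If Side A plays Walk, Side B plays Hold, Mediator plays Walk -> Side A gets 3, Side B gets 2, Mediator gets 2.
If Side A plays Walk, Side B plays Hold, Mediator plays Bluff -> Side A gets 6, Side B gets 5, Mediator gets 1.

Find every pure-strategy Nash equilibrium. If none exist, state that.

Side A against (Concede, Walk): payoffs 0, 1 → best response Walk.
Side A against (Concede, Bluff): payoffs 3, 5 → best response Walk.
Side A against (Hold, Walk): payoffs 7, 3 → best response Push.
Side A against (Hold, Bluff): payoffs 1, 6 → best response Walk.
Side B against (Push, Walk): payoffs 3, 0 → best response Concede.
Side B against (Push, Bluff): payoffs 3, 4 → best response Hold.
Side B against (Walk, Walk): payoffs 1, 2 → best response Hold.
Side B against (Walk, Bluff): payoffs 1, 5 → best response Hold.
Mediator against (Push, Concede): payoffs 8, 7 → best response Walk.
Mediator against (Push, Hold): payoffs 4, 6 → best response Bluff.
Mediator against (Walk, Concede): payoffs 0, 2 → best response Bluff.
Mediator against (Walk, Hold): payoffs 2, 1 → best response Walk.
No profile is a mutual best response for all players.

There is no pure-strategy Nash equilibrium.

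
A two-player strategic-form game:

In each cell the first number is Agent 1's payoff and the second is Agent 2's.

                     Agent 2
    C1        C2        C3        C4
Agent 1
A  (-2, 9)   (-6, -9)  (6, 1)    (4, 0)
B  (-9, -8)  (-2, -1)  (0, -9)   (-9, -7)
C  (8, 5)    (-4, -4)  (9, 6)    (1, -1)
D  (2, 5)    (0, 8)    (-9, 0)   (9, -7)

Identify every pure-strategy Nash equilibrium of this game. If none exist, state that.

For each player, find the best response to each opponent profile; mutual best responses are the pure NE.
Agent 1 against C1: payoffs -2, -9, 8, 2 → best response C.
Agent 1 against C2: payoffs -6, -2, -4, 0 → best response D.
Agent 1 against C3: payoffs 6, 0, 9, -9 → best response C.
Agent 1 against C4: payoffs 4, -9, 1, 9 → best response D.
Agent 2 against A: payoffs 9, -9, 1, 0 → best response C1.
Agent 2 against B: payoffs -8, -1, -9, -7 → best response C2.
Agent 2 against C: payoffs 5, -4, 6, -1 → best response C3.
Agent 2 against D: payoffs 5, 8, 0, -7 → best response C2.
Mutual best responses: (C, C3); (D, C2).

The pure Nash equilibria are (C, C3); (D, C2).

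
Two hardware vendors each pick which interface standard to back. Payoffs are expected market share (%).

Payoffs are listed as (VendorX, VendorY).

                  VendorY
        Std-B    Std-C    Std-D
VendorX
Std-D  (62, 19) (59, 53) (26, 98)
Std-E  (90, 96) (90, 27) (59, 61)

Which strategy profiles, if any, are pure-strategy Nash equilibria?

Check each profile: it is a Nash equilibrium iff no player can strictly gain by switching unilaterally.
(Std-D, Std-B): VendorX can switch to Std-E (62 → 90). Not NE.
(Std-D, Std-C): VendorX can switch to Std-E (59 → 90). Not NE.
(Std-D, Std-D): VendorX can switch to Std-E (26 → 59). Not NE.
(Std-E, Std-B): VendorX gets 90, best alternative 62; VendorY gets 96, best alternative 61. No profitable deviation — NE.
(Std-E, Std-C): VendorY can switch to Std-B (27 → 96). Not NE.
(Std-E, Std-D): VendorY can switch to Std-B (61 → 96). Not NE.

(Std-E, Std-B)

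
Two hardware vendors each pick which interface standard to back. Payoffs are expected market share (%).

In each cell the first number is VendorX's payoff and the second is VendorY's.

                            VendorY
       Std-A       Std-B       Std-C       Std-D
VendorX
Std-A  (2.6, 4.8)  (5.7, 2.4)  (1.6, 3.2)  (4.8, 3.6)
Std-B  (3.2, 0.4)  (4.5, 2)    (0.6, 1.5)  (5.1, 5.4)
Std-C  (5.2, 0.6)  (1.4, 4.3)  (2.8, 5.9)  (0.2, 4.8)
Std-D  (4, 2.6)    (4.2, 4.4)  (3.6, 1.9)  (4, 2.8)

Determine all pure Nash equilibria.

(Std-B, Std-D)

(Std-A, Std-A): VendorX can switch to Std-B (2.6 → 3.2). Not NE.
(Std-A, Std-B): VendorY can switch to Std-A (2.4 → 4.8). Not NE.
(Std-A, Std-C): VendorX can switch to Std-C (1.6 → 2.8). Not NE.
(Std-A, Std-D): VendorX can switch to Std-B (4.8 → 5.1). Not NE.
(Std-B, Std-A): VendorX can switch to Std-C (3.2 → 5.2). Not NE.
(Std-B, Std-B): VendorX can switch to Std-A (4.5 → 5.7). Not NE.
(Std-B, Std-C): VendorX can switch to Std-A (0.6 → 1.6). Not NE.
(Std-B, Std-D): VendorX gets 5.1, best alternative 4.8; VendorY gets 5.4, best alternative 2. No profitable deviation — NE.
(Std-C, Std-A): VendorY can switch to Std-B (0.6 → 4.3). Not NE.
(The remaining 7 profiles each have a profitable deviation by the same check.)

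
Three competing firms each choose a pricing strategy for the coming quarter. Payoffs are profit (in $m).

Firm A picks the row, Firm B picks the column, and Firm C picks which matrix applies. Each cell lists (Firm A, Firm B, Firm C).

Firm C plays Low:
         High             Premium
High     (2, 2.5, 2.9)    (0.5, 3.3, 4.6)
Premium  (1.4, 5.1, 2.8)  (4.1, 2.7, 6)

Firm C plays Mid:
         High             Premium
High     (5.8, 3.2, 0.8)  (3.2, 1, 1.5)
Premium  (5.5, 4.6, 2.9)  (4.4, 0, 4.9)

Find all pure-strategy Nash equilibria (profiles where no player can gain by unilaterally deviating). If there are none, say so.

none

Firm A against (High, Low): payoffs 2, 1.4 → best response High.
Firm A against (High, Mid): payoffs 5.8, 5.5 → best response High.
Firm A against (Premium, Low): payoffs 0.5, 4.1 → best response Premium.
Firm A against (Premium, Mid): payoffs 3.2, 4.4 → best response Premium.
Firm B against (High, Low): payoffs 2.5, 3.3 → best response Premium.
Firm B against (High, Mid): payoffs 3.2, 1 → best response High.
Firm B against (Premium, Low): payoffs 5.1, 2.7 → best response High.
Firm B against (Premium, Mid): payoffs 4.6, 0 → best response High.
Firm C against (High, High): payoffs 2.9, 0.8 → best response Low.
Firm C against (High, Premium): payoffs 4.6, 1.5 → best response Low.
Firm C against (Premium, High): payoffs 2.8, 2.9 → best response Mid.
Firm C against (Premium, Premium): payoffs 6, 4.9 → best response Low.
No profile is a mutual best response for all players.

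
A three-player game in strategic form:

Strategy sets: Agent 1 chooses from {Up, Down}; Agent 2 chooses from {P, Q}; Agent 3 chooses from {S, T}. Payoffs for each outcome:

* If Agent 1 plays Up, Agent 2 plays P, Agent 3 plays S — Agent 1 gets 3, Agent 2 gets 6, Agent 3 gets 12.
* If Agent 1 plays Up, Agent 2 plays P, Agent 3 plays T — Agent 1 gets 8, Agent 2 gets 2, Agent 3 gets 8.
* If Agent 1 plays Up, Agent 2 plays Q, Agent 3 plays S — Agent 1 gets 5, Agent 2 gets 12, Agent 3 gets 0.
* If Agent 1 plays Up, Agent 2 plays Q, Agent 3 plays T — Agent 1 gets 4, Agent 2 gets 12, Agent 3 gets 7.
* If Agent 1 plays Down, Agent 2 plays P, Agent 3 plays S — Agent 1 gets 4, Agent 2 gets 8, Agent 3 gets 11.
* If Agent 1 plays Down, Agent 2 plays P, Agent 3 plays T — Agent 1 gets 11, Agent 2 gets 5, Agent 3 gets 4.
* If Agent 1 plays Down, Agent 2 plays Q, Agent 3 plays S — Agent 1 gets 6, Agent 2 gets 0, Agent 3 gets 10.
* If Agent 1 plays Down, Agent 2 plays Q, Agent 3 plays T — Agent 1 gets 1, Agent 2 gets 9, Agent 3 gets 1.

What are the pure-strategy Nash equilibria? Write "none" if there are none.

Pure-strategy Nash equilibria: (Up, Q, T); (Down, P, S)

Agent 1 against (P, S): payoffs 3, 4 → best response Down.
Agent 1 against (P, T): payoffs 8, 11 → best response Down.
Agent 1 against (Q, S): payoffs 5, 6 → best response Down.
Agent 1 against (Q, T): payoffs 4, 1 → best response Up.
Agent 2 against (Up, S): payoffs 6, 12 → best response Q.
Agent 2 against (Up, T): payoffs 2, 12 → best response Q.
Agent 2 against (Down, S): payoffs 8, 0 → best response P.
Agent 2 against (Down, T): payoffs 5, 9 → best response Q.
Agent 3 against (Up, P): payoffs 12, 8 → best response S.
Agent 3 against (Up, Q): payoffs 0, 7 → best response T.
Agent 3 against (Down, P): payoffs 11, 4 → best response S.
Agent 3 against (Down, Q): payoffs 10, 1 → best response S.
Mutual best responses: (Up, Q, T); (Down, P, S).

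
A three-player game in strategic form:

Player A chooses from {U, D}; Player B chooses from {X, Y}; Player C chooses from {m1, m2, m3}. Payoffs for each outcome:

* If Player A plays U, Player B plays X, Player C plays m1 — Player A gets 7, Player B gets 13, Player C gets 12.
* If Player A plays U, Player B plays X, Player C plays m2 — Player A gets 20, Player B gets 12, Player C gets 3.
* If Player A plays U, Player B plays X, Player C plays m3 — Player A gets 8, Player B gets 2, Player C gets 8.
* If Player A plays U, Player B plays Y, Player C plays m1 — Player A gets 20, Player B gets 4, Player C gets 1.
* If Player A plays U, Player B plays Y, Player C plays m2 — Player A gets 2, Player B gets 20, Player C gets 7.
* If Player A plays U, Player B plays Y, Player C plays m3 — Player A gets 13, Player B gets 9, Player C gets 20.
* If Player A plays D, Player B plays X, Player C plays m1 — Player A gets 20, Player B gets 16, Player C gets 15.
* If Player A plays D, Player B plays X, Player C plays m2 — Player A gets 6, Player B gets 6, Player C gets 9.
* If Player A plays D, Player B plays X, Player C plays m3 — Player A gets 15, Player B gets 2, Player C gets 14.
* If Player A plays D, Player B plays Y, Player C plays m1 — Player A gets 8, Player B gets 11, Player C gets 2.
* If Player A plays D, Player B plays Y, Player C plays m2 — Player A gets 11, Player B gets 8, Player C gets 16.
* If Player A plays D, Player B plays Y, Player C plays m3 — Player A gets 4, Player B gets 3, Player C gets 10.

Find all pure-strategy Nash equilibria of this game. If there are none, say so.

Player A against (X, m1): payoffs 7, 20 → best response D.
Player A against (X, m2): payoffs 20, 6 → best response U.
Player A against (X, m3): payoffs 8, 15 → best response D.
Player A against (Y, m1): payoffs 20, 8 → best response U.
Player A against (Y, m2): payoffs 2, 11 → best response D.
Player A against (Y, m3): payoffs 13, 4 → best response U.
Player B against (U, m1): payoffs 13, 4 → best response X.
Player B against (U, m2): payoffs 12, 20 → best response Y.
Player B against (U, m3): payoffs 2, 9 → best response Y.
Player B against (D, m1): payoffs 16, 11 → best response X.
Player B against (D, m2): payoffs 6, 8 → best response Y.
Player B against (D, m3): payoffs 2, 3 → best response Y.
Player C against (U, X): payoffs 12, 3, 8 → best response m1.
Player C against (U, Y): payoffs 1, 7, 20 → best response m3.
Player C against (D, X): payoffs 15, 9, 14 → best response m1.
Player C against (D, Y): payoffs 2, 16, 10 → best response m2.
Mutual best responses: (U, Y, m3); (D, X, m1); (D, Y, m2).

Pure-strategy Nash equilibria: (U, Y, m3); (D, X, m1); (D, Y, m2)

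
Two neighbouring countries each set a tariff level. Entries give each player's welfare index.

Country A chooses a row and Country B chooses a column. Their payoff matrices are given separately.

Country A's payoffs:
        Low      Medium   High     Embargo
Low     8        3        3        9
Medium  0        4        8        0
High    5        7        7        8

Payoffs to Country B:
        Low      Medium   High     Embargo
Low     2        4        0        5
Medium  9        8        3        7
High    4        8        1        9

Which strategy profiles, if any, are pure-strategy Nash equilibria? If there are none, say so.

The unique pure-strategy Nash equilibrium is (Low, Embargo).

(Low, Low): Country B can switch to Medium (2 → 4). Not NE.
(Low, Medium): Country A can switch to Medium (3 → 4). Not NE.
(Low, High): Country A can switch to Medium (3 → 8). Not NE.
(Low, Embargo): Country A gets 9, best alternative 8; Country B gets 5, best alternative 4. No profitable deviation — NE.
(Medium, Low): Country A can switch to Low (0 → 8). Not NE.
(Medium, Medium): Country A can switch to High (4 → 7). Not NE.
(Medium, High): Country B can switch to Low (3 → 9). Not NE.
(The remaining 5 profiles each have a profitable deviation by the same check.)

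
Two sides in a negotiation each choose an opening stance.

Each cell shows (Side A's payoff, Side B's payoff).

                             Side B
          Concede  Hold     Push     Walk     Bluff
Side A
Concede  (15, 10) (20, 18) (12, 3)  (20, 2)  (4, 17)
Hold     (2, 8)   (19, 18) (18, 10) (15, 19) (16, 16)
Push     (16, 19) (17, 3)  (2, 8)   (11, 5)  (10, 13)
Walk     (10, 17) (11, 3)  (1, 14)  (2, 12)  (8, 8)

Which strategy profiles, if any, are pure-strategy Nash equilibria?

(Concede, Hold); (Push, Concede)

Side A against Concede: payoffs 15, 2, 16, 10 → best response Push.
Side A against Hold: payoffs 20, 19, 17, 11 → best response Concede.
Side A against Push: payoffs 12, 18, 2, 1 → best response Hold.
Side A against Walk: payoffs 20, 15, 11, 2 → best response Concede.
Side A against Bluff: payoffs 4, 16, 10, 8 → best response Hold.
Side B against Concede: payoffs 10, 18, 3, 2, 17 → best response Hold.
Side B against Hold: payoffs 8, 18, 10, 19, 16 → best response Walk.
Side B against Push: payoffs 19, 3, 8, 5, 13 → best response Concede.
Side B against Walk: payoffs 17, 3, 14, 12, 8 → best response Concede.
Mutual best responses: (Concede, Hold); (Push, Concede).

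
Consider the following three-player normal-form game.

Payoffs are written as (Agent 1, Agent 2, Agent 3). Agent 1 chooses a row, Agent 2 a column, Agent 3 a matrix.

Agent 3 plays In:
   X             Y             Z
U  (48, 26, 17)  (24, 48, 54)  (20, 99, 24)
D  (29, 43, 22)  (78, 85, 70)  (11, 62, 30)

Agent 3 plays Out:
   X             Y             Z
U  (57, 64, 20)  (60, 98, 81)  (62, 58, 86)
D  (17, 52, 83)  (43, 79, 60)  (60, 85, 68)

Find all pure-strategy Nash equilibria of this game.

(U, X, In): Agent 2 can switch to Y (26 → 48). Not NE.
(U, X, Out): Agent 2 can switch to Y (64 → 98). Not NE.
(U, Y, In): Agent 1 can switch to D (24 → 78). Not NE.
(U, Y, Out): Agent 1 gets 60, best alternative 43; Agent 2 gets 98, best alternative 64; Agent 3 gets 81, best alternative 54. No profitable deviation — NE.
(U, Z, In): Agent 3 can switch to Out (24 → 86). Not NE.
(U, Z, Out): Agent 2 can switch to X (58 → 64). Not NE.
(D, X, In): Agent 1 can switch to U (29 → 48). Not NE.
(D, Y, In): Agent 1 gets 78, best alternative 24; Agent 2 gets 85, best alternative 62; Agent 3 gets 70, best alternative 60. No profitable deviation — NE.
(The remaining 4 profiles each have a profitable deviation by the same check.)

(U, Y, Out) and (D, Y, In)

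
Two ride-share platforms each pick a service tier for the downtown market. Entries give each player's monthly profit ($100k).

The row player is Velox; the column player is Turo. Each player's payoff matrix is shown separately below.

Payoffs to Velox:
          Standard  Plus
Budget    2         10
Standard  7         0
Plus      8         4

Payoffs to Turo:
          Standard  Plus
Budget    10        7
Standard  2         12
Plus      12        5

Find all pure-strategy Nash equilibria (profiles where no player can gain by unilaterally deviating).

The unique pure-strategy Nash equilibrium is (Plus, Standard).

For each player, find the best response to each opponent profile; mutual best responses are the pure NE.
Velox against Standard: payoffs 2, 7, 8 → best response Plus.
Velox against Plus: payoffs 10, 0, 4 → best response Budget.
Turo against Budget: payoffs 10, 7 → best response Standard.
Turo against Standard: payoffs 2, 12 → best response Plus.
Turo against Plus: payoffs 12, 5 → best response Standard.
Mutual best responses: (Plus, Standard).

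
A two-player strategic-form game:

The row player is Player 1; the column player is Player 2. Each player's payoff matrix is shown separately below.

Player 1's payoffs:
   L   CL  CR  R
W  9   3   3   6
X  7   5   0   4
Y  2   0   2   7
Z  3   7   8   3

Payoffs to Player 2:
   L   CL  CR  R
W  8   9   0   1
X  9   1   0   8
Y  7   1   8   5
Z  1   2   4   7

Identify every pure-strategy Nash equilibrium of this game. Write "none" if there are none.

(W, L): Player 2 can switch to CL (8 → 9). Not NE.
(W, CL): Player 1 can switch to X (3 → 5). Not NE.
(W, CR): Player 1 can switch to Z (3 → 8). Not NE.
(W, R): Player 1 can switch to Y (6 → 7). Not NE.
(X, L): Player 1 can switch to W (7 → 9). Not NE.
(X, CL): Player 1 can switch to Z (5 → 7). Not NE.
(The remaining 10 profiles each have a profitable deviation by the same check.)

none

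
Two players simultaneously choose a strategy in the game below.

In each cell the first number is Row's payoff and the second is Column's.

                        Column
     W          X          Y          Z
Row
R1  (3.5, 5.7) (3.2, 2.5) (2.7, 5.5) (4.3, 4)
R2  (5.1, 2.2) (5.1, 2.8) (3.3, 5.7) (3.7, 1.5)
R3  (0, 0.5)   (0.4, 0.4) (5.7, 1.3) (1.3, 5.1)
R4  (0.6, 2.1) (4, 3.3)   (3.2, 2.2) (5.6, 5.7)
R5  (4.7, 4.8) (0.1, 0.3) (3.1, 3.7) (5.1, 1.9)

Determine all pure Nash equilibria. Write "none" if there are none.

Row against W: payoffs 3.5, 5.1, 0, 0.6, 4.7 → best response R2.
Row against X: payoffs 3.2, 5.1, 0.4, 4, 0.1 → best response R2.
Row against Y: payoffs 2.7, 3.3, 5.7, 3.2, 3.1 → best response R3.
Row against Z: payoffs 4.3, 3.7, 1.3, 5.6, 5.1 → best response R4.
Column against R1: payoffs 5.7, 2.5, 5.5, 4 → best response W.
Column against R2: payoffs 2.2, 2.8, 5.7, 1.5 → best response Y.
Column against R3: payoffs 0.5, 0.4, 1.3, 5.1 → best response Z.
Column against R4: payoffs 2.1, 3.3, 2.2, 5.7 → best response Z.
Column against R5: payoffs 4.8, 0.3, 3.7, 1.9 → best response W.
Mutual best responses: (R4, Z).

The unique pure-strategy Nash equilibrium is (R4, Z).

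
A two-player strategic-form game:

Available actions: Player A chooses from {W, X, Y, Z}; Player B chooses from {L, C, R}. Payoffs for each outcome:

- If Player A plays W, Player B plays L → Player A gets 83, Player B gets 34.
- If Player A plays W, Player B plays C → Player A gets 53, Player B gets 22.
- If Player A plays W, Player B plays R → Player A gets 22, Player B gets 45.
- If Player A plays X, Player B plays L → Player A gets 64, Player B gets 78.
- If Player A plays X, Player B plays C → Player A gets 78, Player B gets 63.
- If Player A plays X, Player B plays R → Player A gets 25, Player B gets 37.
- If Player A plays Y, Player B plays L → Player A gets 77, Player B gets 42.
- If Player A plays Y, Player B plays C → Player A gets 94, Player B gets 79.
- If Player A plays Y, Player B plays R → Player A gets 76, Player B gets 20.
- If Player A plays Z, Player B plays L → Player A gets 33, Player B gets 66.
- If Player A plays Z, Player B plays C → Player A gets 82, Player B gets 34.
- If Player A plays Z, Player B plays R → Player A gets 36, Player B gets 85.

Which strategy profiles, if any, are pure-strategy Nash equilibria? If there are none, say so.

Player A against L: payoffs 83, 64, 77, 33 → best response W.
Player A against C: payoffs 53, 78, 94, 82 → best response Y.
Player A against R: payoffs 22, 25, 76, 36 → best response Y.
Player B against W: payoffs 34, 22, 45 → best response R.
Player B against X: payoffs 78, 63, 37 → best response L.
Player B against Y: payoffs 42, 79, 20 → best response C.
Player B against Z: payoffs 66, 34, 85 → best response R.
Mutual best responses: (Y, C).

(Y, C)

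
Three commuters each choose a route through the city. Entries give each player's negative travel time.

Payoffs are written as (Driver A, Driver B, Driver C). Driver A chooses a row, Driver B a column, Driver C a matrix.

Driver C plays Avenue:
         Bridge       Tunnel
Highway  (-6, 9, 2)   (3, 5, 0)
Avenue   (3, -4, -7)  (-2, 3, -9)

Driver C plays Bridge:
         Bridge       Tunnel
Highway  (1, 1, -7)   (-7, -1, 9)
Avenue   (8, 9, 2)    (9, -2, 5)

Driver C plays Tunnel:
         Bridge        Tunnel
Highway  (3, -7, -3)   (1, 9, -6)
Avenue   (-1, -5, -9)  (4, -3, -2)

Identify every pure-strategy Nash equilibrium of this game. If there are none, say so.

The unique pure-strategy Nash equilibrium is (Avenue, Bridge, Bridge).

For each player, find the best response to each opponent profile; mutual best responses are the pure NE.
Driver A against (Bridge, Avenue): payoffs -6, 3 → best response Avenue.
Driver A against (Bridge, Bridge): payoffs 1, 8 → best response Avenue.
Driver A against (Bridge, Tunnel): payoffs 3, -1 → best response Highway.
Driver A against (Tunnel, Avenue): payoffs 3, -2 → best response Highway.
Driver A against (Tunnel, Bridge): payoffs -7, 9 → best response Avenue.
Driver A against (Tunnel, Tunnel): payoffs 1, 4 → best response Avenue.
Driver B against (Highway, Avenue): payoffs 9, 5 → best response Bridge.
Driver B against (Highway, Bridge): payoffs 1, -1 → best response Bridge.
Driver B against (Highway, Tunnel): payoffs -7, 9 → best response Tunnel.
Driver B against (Avenue, Avenue): payoffs -4, 3 → best response Tunnel.
Driver B against (Avenue, Bridge): payoffs 9, -2 → best response Bridge.
Driver B against (Avenue, Tunnel): payoffs -5, -3 → best response Tunnel.
Driver C against (Highway, Bridge): payoffs 2, -7, -3 → best response Avenue.
Driver C against (Highway, Tunnel): payoffs 0, 9, -6 → best response Bridge.
Driver C against (Avenue, Bridge): payoffs -7, 2, -9 → best response Bridge.
Driver C against (Avenue, Tunnel): payoffs -9, 5, -2 → best response Bridge.
Mutual best responses: (Avenue, Bridge, Bridge).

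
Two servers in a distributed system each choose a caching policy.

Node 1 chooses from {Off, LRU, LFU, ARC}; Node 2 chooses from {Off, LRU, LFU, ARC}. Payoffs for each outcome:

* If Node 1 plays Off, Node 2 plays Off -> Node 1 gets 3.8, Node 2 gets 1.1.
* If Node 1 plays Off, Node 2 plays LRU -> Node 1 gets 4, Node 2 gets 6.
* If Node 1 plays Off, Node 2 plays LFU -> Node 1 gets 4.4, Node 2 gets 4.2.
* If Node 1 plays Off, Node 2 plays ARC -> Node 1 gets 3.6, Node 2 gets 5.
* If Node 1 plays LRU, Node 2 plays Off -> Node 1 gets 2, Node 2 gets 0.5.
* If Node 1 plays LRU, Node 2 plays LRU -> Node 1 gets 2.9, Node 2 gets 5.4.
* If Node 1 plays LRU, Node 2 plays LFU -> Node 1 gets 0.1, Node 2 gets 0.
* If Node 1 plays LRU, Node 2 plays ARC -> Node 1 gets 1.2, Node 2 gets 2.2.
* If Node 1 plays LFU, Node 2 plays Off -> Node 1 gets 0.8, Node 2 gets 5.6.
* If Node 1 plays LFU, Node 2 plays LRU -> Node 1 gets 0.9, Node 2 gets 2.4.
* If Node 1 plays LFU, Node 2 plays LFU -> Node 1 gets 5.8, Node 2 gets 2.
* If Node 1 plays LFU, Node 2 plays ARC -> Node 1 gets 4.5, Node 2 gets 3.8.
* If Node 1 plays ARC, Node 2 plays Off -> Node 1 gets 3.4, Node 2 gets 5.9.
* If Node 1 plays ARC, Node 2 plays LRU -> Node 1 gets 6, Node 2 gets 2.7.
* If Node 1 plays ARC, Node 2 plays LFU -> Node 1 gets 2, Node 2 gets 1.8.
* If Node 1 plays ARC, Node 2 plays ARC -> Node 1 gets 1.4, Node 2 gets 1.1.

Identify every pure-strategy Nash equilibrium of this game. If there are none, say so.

There is no pure-strategy Nash equilibrium.

Node 1 against Off: payoffs 3.8, 2, 0.8, 3.4 → best response Off.
Node 1 against LRU: payoffs 4, 2.9, 0.9, 6 → best response ARC.
Node 1 against LFU: payoffs 4.4, 0.1, 5.8, 2 → best response LFU.
Node 1 against ARC: payoffs 3.6, 1.2, 4.5, 1.4 → best response LFU.
Node 2 against Off: payoffs 1.1, 6, 4.2, 5 → best response LRU.
Node 2 against LRU: payoffs 0.5, 5.4, 0, 2.2 → best response LRU.
Node 2 against LFU: payoffs 5.6, 2.4, 2, 3.8 → best response Off.
Node 2 against ARC: payoffs 5.9, 2.7, 1.8, 1.1 → best response Off.
No profile is a mutual best response for all players.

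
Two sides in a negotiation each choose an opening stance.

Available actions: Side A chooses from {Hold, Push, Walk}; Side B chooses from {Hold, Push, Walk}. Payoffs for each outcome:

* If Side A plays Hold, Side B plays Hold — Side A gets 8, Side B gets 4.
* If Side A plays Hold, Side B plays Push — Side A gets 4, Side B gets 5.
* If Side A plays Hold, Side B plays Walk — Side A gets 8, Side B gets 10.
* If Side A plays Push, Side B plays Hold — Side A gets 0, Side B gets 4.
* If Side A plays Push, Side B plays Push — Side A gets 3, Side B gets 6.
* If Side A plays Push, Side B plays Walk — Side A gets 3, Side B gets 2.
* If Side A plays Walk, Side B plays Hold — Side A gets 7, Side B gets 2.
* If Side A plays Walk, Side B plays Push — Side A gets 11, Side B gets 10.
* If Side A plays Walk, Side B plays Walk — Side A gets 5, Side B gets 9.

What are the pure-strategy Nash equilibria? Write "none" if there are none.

Pure-strategy Nash equilibria: (Hold, Walk); (Walk, Push)

Side A against Hold: payoffs 8, 0, 7 → best response Hold.
Side A against Push: payoffs 4, 3, 11 → best response Walk.
Side A against Walk: payoffs 8, 3, 5 → best response Hold.
Side B against Hold: payoffs 4, 5, 10 → best response Walk.
Side B against Push: payoffs 4, 6, 2 → best response Push.
Side B against Walk: payoffs 2, 10, 9 → best response Push.
Mutual best responses: (Hold, Walk); (Walk, Push).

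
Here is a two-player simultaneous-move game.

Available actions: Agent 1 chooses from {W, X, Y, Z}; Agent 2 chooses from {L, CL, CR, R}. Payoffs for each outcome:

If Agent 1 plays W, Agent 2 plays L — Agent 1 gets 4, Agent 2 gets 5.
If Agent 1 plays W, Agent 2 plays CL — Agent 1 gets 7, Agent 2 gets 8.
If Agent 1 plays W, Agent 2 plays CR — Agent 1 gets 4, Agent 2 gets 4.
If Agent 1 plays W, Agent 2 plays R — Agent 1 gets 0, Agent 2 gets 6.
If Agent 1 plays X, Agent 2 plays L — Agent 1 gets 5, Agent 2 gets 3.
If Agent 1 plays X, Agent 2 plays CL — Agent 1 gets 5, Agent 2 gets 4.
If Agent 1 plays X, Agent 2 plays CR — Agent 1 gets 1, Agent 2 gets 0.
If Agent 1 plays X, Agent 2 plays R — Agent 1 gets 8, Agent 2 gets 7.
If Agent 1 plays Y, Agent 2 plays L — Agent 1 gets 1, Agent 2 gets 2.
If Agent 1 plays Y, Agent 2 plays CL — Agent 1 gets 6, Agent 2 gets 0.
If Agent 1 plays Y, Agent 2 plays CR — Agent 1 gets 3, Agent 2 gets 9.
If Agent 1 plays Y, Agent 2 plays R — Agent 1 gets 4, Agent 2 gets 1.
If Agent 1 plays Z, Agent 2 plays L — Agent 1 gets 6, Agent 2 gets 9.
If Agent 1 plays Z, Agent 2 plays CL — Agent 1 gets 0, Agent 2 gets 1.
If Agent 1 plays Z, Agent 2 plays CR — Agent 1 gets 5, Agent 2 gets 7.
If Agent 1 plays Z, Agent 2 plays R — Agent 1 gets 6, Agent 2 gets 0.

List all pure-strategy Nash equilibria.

Pure-strategy Nash equilibria: (W, CL) and (X, R) and (Z, L)

(W, L): Agent 1 can switch to X (4 → 5). Not NE.
(W, CL): Agent 1 gets 7, best alternative 6; Agent 2 gets 8, best alternative 6. No profitable deviation — NE.
(W, CR): Agent 1 can switch to Z (4 → 5). Not NE.
(W, R): Agent 1 can switch to X (0 → 8). Not NE.
(X, L): Agent 1 can switch to Z (5 → 6). Not NE.
(X, CL): Agent 1 can switch to W (5 → 7). Not NE.
(X, CR): Agent 1 can switch to W (1 → 4). Not NE.
(X, R): Agent 1 gets 8, best alternative 6; Agent 2 gets 7, best alternative 4. No profitable deviation — NE.
(Y, L): Agent 1 can switch to W (1 → 4). Not NE.
(Y, CL): Agent 1 can switch to W (6 → 7). Not NE.
(Y, CR): Agent 1 can switch to W (3 → 4). Not NE.
(Y, R): Agent 1 can switch to X (4 → 8). Not NE.
(Z, L): Agent 1 gets 6, best alternative 5; Agent 2 gets 9, best alternative 7. No profitable deviation — NE.
(Z, CL): Agent 1 can switch to W (0 → 7). Not NE.
(Z, CR): Agent 2 can switch to L (7 → 9). Not NE.
(The remaining 1 profile has a profitable deviation by the same check.)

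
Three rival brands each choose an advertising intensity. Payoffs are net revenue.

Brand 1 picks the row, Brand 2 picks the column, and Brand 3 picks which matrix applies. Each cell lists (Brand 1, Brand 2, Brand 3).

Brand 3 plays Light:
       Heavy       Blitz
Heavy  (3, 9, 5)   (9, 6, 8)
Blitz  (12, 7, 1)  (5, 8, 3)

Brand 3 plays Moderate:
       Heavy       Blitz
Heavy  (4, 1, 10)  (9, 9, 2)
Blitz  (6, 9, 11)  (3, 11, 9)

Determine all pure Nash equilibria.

This game has no pure Nash equilibrium.

For each strategy profile, look for a profitable unilateral deviation.
(Heavy, Heavy, Light): Brand 1 can switch to Blitz (3 → 12). Not NE.
(Heavy, Heavy, Moderate): Brand 1 can switch to Blitz (4 → 6). Not NE.
(Heavy, Blitz, Light): Brand 2 can switch to Heavy (6 → 9). Not NE.
(Heavy, Blitz, Moderate): Brand 3 can switch to Light (2 → 8). Not NE.
(Blitz, Heavy, Light): Brand 2 can switch to Blitz (7 → 8). Not NE.
(Blitz, Heavy, Moderate): Brand 2 can switch to Blitz (9 → 11). Not NE.
(The remaining 2 profiles each have a profitable deviation by the same check.)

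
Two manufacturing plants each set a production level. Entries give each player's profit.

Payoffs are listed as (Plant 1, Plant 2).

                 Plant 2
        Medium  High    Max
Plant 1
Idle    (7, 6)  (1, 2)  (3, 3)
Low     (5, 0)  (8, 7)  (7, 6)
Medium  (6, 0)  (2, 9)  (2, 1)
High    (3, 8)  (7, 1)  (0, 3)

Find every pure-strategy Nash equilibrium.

Pure-strategy Nash equilibria: (Idle, Medium); (Low, High)

For each player, find the best response to each opponent profile; mutual best responses are the pure NE.
Plant 1 against Medium: payoffs 7, 5, 6, 3 → best response Idle.
Plant 1 against High: payoffs 1, 8, 2, 7 → best response Low.
Plant 1 against Max: payoffs 3, 7, 2, 0 → best response Low.
Plant 2 against Idle: payoffs 6, 2, 3 → best response Medium.
Plant 2 against Low: payoffs 0, 7, 6 → best response High.
Plant 2 against Medium: payoffs 0, 9, 1 → best response High.
Plant 2 against High: payoffs 8, 1, 3 → best response Medium.
Mutual best responses: (Idle, Medium); (Low, High).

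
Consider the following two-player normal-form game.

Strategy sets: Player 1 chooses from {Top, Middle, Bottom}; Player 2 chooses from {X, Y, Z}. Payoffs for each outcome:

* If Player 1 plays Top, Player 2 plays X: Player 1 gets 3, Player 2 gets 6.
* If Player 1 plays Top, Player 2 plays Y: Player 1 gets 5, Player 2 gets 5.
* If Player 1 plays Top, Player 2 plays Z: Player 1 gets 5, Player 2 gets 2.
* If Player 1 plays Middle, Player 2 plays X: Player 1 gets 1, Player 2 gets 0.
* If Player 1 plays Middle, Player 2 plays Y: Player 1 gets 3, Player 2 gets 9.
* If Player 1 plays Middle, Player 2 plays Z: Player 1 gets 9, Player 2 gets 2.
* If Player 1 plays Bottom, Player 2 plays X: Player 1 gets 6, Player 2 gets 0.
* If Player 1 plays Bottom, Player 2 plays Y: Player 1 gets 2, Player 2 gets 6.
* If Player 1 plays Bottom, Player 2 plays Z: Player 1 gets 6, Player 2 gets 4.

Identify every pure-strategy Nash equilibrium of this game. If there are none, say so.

This game has no pure Nash equilibrium.

Player 1 against X: payoffs 3, 1, 6 → best response Bottom.
Player 1 against Y: payoffs 5, 3, 2 → best response Top.
Player 1 against Z: payoffs 5, 9, 6 → best response Middle.
Player 2 against Top: payoffs 6, 5, 2 → best response X.
Player 2 against Middle: payoffs 0, 9, 2 → best response Y.
Player 2 against Bottom: payoffs 0, 6, 4 → best response Y.
No profile is a mutual best response for all players.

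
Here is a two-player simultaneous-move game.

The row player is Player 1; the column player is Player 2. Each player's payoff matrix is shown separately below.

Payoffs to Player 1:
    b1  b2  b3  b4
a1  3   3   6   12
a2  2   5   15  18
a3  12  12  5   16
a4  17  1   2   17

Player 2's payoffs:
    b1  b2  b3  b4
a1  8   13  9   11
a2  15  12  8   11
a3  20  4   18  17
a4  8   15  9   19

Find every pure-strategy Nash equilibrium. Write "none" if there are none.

none

Check each profile: it is a Nash equilibrium iff no player can strictly gain by switching unilaterally.
(a1, b1): Player 1 can switch to a3 (3 → 12). Not NE.
(a1, b2): Player 1 can switch to a2 (3 → 5). Not NE.
(a1, b3): Player 1 can switch to a2 (6 → 15). Not NE.
(a1, b4): Player 1 can switch to a2 (12 → 18). Not NE.
(a2, b1): Player 1 can switch to a1 (2 → 3). Not NE.
(a2, b2): Player 1 can switch to a3 (5 → 12). Not NE.
(a2, b3): Player 2 can switch to b1 (8 → 15). Not NE.
(a2, b4): Player 2 can switch to b1 (11 → 15). Not NE.
(a3, b1): Player 1 can switch to a4 (12 → 17). Not NE.
(a3, b2): Player 2 can switch to b1 (4 → 20). Not NE.
(a3, b3): Player 1 can switch to a1 (5 → 6). Not NE.
(a3, b4): Player 1 can switch to a2 (16 → 18). Not NE.
(The remaining 4 profiles each have a profitable deviation by the same check.)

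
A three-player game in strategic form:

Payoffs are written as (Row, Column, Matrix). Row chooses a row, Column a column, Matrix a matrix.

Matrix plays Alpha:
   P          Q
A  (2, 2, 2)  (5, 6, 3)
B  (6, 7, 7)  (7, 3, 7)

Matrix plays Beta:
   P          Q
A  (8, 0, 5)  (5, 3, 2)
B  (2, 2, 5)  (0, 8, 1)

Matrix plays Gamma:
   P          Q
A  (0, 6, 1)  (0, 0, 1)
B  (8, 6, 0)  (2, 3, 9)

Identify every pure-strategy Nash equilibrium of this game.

For each player, find the best response to each opponent profile; mutual best responses are the pure NE.
Row against (P, Alpha): payoffs 2, 6 → best response B.
Row against (P, Beta): payoffs 8, 2 → best response A.
Row against (P, Gamma): payoffs 0, 8 → best response B.
Row against (Q, Alpha): payoffs 5, 7 → best response B.
Row against (Q, Beta): payoffs 5, 0 → best response A.
Row against (Q, Gamma): payoffs 0, 2 → best response B.
Column against (A, Alpha): payoffs 2, 6 → best response Q.
Column against (A, Beta): payoffs 0, 3 → best response Q.
Column against (A, Gamma): payoffs 6, 0 → best response P.
Column against (B, Alpha): payoffs 7, 3 → best response P.
Column against (B, Beta): payoffs 2, 8 → best response Q.
Column against (B, Gamma): payoffs 6, 3 → best response P.
Matrix against (A, P): payoffs 2, 5, 1 → best response Beta.
Matrix against (A, Q): payoffs 3, 2, 1 → best response Alpha.
Matrix against (B, P): payoffs 7, 5, 0 → best response Alpha.
Matrix against (B, Q): payoffs 7, 1, 9 → best response Gamma.
Mutual best responses: (B, P, Alpha).

(B, P, Alpha)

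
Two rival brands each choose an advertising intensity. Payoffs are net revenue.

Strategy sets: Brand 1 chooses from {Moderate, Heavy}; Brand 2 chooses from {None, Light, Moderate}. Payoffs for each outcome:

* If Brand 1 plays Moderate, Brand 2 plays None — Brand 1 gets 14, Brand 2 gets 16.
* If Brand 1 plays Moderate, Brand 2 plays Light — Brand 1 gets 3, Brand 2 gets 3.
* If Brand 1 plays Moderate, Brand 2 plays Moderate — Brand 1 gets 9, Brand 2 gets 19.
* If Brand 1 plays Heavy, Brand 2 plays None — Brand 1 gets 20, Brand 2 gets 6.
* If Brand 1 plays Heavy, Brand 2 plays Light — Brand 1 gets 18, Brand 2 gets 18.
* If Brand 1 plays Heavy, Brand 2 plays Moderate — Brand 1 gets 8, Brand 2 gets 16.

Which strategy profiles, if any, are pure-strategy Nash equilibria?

Brand 1 against None: payoffs 14, 20 → best response Heavy.
Brand 1 against Light: payoffs 3, 18 → best response Heavy.
Brand 1 against Moderate: payoffs 9, 8 → best response Moderate.
Brand 2 against Moderate: payoffs 16, 3, 19 → best response Moderate.
Brand 2 against Heavy: payoffs 6, 18, 16 → best response Light.
Mutual best responses: (Moderate, Moderate); (Heavy, Light).

(Moderate, Moderate), (Heavy, Light)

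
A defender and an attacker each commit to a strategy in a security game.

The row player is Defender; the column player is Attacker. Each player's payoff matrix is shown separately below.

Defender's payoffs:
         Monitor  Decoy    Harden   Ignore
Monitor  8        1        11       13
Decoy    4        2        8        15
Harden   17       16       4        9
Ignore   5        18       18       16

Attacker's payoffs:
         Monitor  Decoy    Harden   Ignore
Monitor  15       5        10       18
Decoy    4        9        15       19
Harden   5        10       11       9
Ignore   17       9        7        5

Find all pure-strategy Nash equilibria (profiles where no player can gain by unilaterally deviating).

There is no pure-strategy Nash equilibrium.

(Monitor, Monitor): Defender can switch to Harden (8 → 17). Not NE.
(Monitor, Decoy): Defender can switch to Decoy (1 → 2). Not NE.
(Monitor, Harden): Defender can switch to Ignore (11 → 18). Not NE.
(Monitor, Ignore): Defender can switch to Decoy (13 → 15). Not NE.
(Decoy, Monitor): Defender can switch to Monitor (4 → 8). Not NE.
(Decoy, Decoy): Defender can switch to Harden (2 → 16). Not NE.
(Decoy, Harden): Defender can switch to Monitor (8 → 11). Not NE.
(Decoy, Ignore): Defender can switch to Ignore (15 → 16). Not NE.
(Harden, Monitor): Attacker can switch to Decoy (5 → 10). Not NE.
(Harden, Decoy): Defender can switch to Ignore (16 → 18). Not NE.
(The remaining 6 profiles each have a profitable deviation by the same check.)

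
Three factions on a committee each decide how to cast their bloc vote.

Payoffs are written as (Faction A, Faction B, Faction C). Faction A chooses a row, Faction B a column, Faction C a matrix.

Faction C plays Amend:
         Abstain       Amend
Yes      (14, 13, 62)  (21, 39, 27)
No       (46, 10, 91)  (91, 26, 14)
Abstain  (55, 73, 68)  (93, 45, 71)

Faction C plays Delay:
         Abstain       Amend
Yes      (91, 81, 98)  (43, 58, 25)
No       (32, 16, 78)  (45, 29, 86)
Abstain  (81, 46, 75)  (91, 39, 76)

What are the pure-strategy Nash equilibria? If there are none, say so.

The unique pure-strategy Nash equilibrium is (Yes, Abstain, Delay).

(Yes, Abstain, Amend): Faction A can switch to No (14 → 46). Not NE.
(Yes, Abstain, Delay): Faction A gets 91, best alternative 81; Faction B gets 81, best alternative 58; Faction C gets 98, best alternative 62. No profitable deviation — NE.
(Yes, Amend, Amend): Faction A can switch to No (21 → 91). Not NE.
(Yes, Amend, Delay): Faction A can switch to No (43 → 45). Not NE.
(No, Abstain, Amend): Faction A can switch to Abstain (46 → 55). Not NE.
(No, Abstain, Delay): Faction A can switch to Yes (32 → 91). Not NE.
(No, Amend, Amend): Faction A can switch to Abstain (91 → 93). Not NE.
(The remaining 5 profiles each have a profitable deviation by the same check.)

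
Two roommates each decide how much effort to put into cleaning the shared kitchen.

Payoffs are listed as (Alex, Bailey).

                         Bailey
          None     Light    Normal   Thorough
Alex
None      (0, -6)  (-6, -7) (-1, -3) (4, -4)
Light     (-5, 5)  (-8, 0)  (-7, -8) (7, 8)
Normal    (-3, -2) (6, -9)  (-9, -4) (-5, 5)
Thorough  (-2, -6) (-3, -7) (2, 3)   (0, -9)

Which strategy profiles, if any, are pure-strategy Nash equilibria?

Pure-strategy Nash equilibria: (Light, Thorough); (Thorough, Normal)

(None, None): Bailey can switch to Normal (-6 → -3). Not NE.
(None, Light): Alex can switch to Normal (-6 → 6). Not NE.
(None, Normal): Alex can switch to Thorough (-1 → 2). Not NE.
(None, Thorough): Alex can switch to Light (4 → 7). Not NE.
(Light, None): Alex can switch to None (-5 → 0). Not NE.
(Light, Light): Alex can switch to None (-8 → -6). Not NE.
(Light, Normal): Alex can switch to None (-7 → -1). Not NE.
(Light, Thorough): Alex gets 7, best alternative 4; Bailey gets 8, best alternative 5. No profitable deviation — NE.
(Normal, None): Alex can switch to None (-3 → 0). Not NE.
(Thorough, Normal): Alex gets 2, best alternative -1; Bailey gets 3, best alternative -6. No profitable deviation — NE.
(The remaining 6 profiles each have a profitable deviation by the same check.)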